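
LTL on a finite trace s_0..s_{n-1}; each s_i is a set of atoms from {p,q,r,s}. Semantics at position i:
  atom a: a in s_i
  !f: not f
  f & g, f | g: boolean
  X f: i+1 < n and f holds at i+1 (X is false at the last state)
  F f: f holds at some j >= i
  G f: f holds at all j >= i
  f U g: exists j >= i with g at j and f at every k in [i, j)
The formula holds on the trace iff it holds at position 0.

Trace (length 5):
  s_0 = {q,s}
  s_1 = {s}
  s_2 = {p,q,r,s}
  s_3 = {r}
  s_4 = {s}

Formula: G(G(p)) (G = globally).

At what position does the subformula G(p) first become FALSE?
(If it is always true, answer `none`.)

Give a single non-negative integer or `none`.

s_0={q,s}: G(p)=False p=False
s_1={s}: G(p)=False p=False
s_2={p,q,r,s}: G(p)=False p=True
s_3={r}: G(p)=False p=False
s_4={s}: G(p)=False p=False
G(G(p)) holds globally = False
First violation at position 0.

Answer: 0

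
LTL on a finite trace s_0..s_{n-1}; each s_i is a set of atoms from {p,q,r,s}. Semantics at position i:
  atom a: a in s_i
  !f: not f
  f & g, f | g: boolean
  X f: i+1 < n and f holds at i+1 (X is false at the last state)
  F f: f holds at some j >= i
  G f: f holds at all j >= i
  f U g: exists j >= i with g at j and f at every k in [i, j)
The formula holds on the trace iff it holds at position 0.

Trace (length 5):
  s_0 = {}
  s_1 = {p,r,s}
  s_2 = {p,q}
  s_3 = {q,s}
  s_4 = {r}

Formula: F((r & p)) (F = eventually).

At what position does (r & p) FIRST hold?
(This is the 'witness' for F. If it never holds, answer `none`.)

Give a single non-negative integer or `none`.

s_0={}: (r & p)=False r=False p=False
s_1={p,r,s}: (r & p)=True r=True p=True
s_2={p,q}: (r & p)=False r=False p=True
s_3={q,s}: (r & p)=False r=False p=False
s_4={r}: (r & p)=False r=True p=False
F((r & p)) holds; first witness at position 1.

Answer: 1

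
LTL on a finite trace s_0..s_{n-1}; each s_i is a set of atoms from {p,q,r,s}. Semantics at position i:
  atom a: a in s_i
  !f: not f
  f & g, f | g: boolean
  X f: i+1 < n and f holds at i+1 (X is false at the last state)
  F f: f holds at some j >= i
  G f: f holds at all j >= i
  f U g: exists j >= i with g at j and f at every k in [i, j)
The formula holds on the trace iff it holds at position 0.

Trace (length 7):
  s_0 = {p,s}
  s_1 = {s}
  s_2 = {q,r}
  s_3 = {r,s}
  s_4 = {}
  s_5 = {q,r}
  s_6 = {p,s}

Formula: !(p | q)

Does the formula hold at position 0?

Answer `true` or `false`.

Answer: false

Derivation:
s_0={p,s}: !(p | q)=False (p | q)=True p=True q=False
s_1={s}: !(p | q)=True (p | q)=False p=False q=False
s_2={q,r}: !(p | q)=False (p | q)=True p=False q=True
s_3={r,s}: !(p | q)=True (p | q)=False p=False q=False
s_4={}: !(p | q)=True (p | q)=False p=False q=False
s_5={q,r}: !(p | q)=False (p | q)=True p=False q=True
s_6={p,s}: !(p | q)=False (p | q)=True p=True q=False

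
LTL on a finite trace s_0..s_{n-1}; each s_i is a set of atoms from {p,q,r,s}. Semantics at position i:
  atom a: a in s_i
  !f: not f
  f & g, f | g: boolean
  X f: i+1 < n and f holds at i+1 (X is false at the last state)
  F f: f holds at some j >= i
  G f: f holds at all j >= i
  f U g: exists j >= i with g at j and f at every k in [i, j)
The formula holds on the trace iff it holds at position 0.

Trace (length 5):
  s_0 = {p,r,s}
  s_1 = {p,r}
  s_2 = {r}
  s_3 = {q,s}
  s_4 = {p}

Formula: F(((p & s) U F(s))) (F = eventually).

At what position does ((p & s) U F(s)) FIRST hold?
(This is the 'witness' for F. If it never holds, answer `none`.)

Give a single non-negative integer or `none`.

s_0={p,r,s}: ((p & s) U F(s))=True (p & s)=True p=True s=True F(s)=True
s_1={p,r}: ((p & s) U F(s))=True (p & s)=False p=True s=False F(s)=True
s_2={r}: ((p & s) U F(s))=True (p & s)=False p=False s=False F(s)=True
s_3={q,s}: ((p & s) U F(s))=True (p & s)=False p=False s=True F(s)=True
s_4={p}: ((p & s) U F(s))=False (p & s)=False p=True s=False F(s)=False
F(((p & s) U F(s))) holds; first witness at position 0.

Answer: 0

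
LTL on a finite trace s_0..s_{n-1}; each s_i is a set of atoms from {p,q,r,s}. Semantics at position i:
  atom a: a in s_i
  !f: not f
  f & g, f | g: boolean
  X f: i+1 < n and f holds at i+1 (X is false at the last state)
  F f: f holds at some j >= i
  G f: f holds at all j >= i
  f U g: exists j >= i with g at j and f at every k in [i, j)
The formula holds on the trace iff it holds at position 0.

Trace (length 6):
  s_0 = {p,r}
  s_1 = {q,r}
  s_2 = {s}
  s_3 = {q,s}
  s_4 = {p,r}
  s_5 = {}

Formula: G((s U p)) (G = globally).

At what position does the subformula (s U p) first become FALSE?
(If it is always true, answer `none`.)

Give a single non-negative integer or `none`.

s_0={p,r}: (s U p)=True s=False p=True
s_1={q,r}: (s U p)=False s=False p=False
s_2={s}: (s U p)=True s=True p=False
s_3={q,s}: (s U p)=True s=True p=False
s_4={p,r}: (s U p)=True s=False p=True
s_5={}: (s U p)=False s=False p=False
G((s U p)) holds globally = False
First violation at position 1.

Answer: 1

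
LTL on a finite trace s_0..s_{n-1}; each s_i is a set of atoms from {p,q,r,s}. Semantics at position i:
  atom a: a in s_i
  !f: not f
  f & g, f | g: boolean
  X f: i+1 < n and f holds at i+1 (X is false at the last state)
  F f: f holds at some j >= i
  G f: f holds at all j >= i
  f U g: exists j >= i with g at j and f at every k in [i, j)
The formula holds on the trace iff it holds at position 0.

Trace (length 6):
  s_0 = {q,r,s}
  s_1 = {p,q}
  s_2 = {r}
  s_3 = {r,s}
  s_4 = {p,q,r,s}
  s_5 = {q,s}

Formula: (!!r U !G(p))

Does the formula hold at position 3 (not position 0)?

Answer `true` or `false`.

Answer: true

Derivation:
s_0={q,r,s}: (!!r U !G(p))=True !!r=True !r=False r=True !G(p)=True G(p)=False p=False
s_1={p,q}: (!!r U !G(p))=True !!r=False !r=True r=False !G(p)=True G(p)=False p=True
s_2={r}: (!!r U !G(p))=True !!r=True !r=False r=True !G(p)=True G(p)=False p=False
s_3={r,s}: (!!r U !G(p))=True !!r=True !r=False r=True !G(p)=True G(p)=False p=False
s_4={p,q,r,s}: (!!r U !G(p))=True !!r=True !r=False r=True !G(p)=True G(p)=False p=True
s_5={q,s}: (!!r U !G(p))=True !!r=False !r=True r=False !G(p)=True G(p)=False p=False
Evaluating at position 3: result = True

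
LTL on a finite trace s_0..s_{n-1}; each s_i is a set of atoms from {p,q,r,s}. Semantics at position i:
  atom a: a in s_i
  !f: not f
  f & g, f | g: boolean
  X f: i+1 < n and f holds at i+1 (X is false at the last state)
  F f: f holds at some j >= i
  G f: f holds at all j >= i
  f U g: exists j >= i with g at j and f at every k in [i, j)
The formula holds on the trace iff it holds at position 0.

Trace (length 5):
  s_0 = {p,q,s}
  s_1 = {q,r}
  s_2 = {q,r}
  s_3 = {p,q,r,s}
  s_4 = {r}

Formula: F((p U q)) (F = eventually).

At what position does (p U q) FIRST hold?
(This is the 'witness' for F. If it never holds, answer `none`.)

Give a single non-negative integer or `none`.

s_0={p,q,s}: (p U q)=True p=True q=True
s_1={q,r}: (p U q)=True p=False q=True
s_2={q,r}: (p U q)=True p=False q=True
s_3={p,q,r,s}: (p U q)=True p=True q=True
s_4={r}: (p U q)=False p=False q=False
F((p U q)) holds; first witness at position 0.

Answer: 0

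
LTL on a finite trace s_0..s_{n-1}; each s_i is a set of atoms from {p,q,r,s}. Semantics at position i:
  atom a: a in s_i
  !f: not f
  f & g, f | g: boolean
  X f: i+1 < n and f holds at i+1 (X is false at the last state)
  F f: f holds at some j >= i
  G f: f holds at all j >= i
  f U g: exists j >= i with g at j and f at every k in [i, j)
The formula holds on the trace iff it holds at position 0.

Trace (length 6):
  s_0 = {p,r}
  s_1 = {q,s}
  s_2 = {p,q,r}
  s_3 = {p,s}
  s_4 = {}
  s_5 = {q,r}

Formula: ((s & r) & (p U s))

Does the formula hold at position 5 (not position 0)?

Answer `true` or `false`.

s_0={p,r}: ((s & r) & (p U s))=False (s & r)=False s=False r=True (p U s)=True p=True
s_1={q,s}: ((s & r) & (p U s))=False (s & r)=False s=True r=False (p U s)=True p=False
s_2={p,q,r}: ((s & r) & (p U s))=False (s & r)=False s=False r=True (p U s)=True p=True
s_3={p,s}: ((s & r) & (p U s))=False (s & r)=False s=True r=False (p U s)=True p=True
s_4={}: ((s & r) & (p U s))=False (s & r)=False s=False r=False (p U s)=False p=False
s_5={q,r}: ((s & r) & (p U s))=False (s & r)=False s=False r=True (p U s)=False p=False
Evaluating at position 5: result = False

Answer: false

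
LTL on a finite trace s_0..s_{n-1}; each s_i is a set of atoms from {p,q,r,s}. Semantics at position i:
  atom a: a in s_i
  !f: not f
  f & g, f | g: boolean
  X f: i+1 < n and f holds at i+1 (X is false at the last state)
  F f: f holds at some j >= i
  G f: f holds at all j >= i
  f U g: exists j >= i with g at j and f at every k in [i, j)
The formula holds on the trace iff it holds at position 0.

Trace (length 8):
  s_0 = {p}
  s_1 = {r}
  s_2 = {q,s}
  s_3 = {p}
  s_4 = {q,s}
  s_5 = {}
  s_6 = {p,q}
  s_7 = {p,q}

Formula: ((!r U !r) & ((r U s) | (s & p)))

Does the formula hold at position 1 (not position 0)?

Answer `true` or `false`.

Answer: false

Derivation:
s_0={p}: ((!r U !r) & ((r U s) | (s & p)))=False (!r U !r)=True !r=True r=False ((r U s) | (s & p))=False (r U s)=False s=False (s & p)=False p=True
s_1={r}: ((!r U !r) & ((r U s) | (s & p)))=False (!r U !r)=False !r=False r=True ((r U s) | (s & p))=True (r U s)=True s=False (s & p)=False p=False
s_2={q,s}: ((!r U !r) & ((r U s) | (s & p)))=True (!r U !r)=True !r=True r=False ((r U s) | (s & p))=True (r U s)=True s=True (s & p)=False p=False
s_3={p}: ((!r U !r) & ((r U s) | (s & p)))=False (!r U !r)=True !r=True r=False ((r U s) | (s & p))=False (r U s)=False s=False (s & p)=False p=True
s_4={q,s}: ((!r U !r) & ((r U s) | (s & p)))=True (!r U !r)=True !r=True r=False ((r U s) | (s & p))=True (r U s)=True s=True (s & p)=False p=False
s_5={}: ((!r U !r) & ((r U s) | (s & p)))=False (!r U !r)=True !r=True r=False ((r U s) | (s & p))=False (r U s)=False s=False (s & p)=False p=False
s_6={p,q}: ((!r U !r) & ((r U s) | (s & p)))=False (!r U !r)=True !r=True r=False ((r U s) | (s & p))=False (r U s)=False s=False (s & p)=False p=True
s_7={p,q}: ((!r U !r) & ((r U s) | (s & p)))=False (!r U !r)=True !r=True r=False ((r U s) | (s & p))=False (r U s)=False s=False (s & p)=False p=True
Evaluating at position 1: result = False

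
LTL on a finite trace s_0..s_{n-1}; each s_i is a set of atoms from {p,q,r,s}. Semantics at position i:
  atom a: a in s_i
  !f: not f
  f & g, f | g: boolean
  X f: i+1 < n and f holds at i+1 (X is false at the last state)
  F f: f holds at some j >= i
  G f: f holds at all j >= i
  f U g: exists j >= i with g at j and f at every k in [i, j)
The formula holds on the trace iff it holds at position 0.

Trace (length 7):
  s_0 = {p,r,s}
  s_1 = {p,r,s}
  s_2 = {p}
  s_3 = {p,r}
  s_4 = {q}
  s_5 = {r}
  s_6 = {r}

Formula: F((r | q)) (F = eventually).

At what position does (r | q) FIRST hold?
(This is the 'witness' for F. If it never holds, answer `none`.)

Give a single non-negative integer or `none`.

s_0={p,r,s}: (r | q)=True r=True q=False
s_1={p,r,s}: (r | q)=True r=True q=False
s_2={p}: (r | q)=False r=False q=False
s_3={p,r}: (r | q)=True r=True q=False
s_4={q}: (r | q)=True r=False q=True
s_5={r}: (r | q)=True r=True q=False
s_6={r}: (r | q)=True r=True q=False
F((r | q)) holds; first witness at position 0.

Answer: 0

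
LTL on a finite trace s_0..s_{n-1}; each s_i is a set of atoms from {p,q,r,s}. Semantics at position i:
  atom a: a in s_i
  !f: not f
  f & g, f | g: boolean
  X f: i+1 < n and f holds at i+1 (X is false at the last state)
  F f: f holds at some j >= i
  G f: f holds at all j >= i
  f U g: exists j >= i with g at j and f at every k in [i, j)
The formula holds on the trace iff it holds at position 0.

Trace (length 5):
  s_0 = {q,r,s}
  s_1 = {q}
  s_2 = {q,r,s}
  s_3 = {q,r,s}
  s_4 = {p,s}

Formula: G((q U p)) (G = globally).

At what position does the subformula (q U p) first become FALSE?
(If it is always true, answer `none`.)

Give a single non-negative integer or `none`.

Answer: none

Derivation:
s_0={q,r,s}: (q U p)=True q=True p=False
s_1={q}: (q U p)=True q=True p=False
s_2={q,r,s}: (q U p)=True q=True p=False
s_3={q,r,s}: (q U p)=True q=True p=False
s_4={p,s}: (q U p)=True q=False p=True
G((q U p)) holds globally = True
No violation — formula holds at every position.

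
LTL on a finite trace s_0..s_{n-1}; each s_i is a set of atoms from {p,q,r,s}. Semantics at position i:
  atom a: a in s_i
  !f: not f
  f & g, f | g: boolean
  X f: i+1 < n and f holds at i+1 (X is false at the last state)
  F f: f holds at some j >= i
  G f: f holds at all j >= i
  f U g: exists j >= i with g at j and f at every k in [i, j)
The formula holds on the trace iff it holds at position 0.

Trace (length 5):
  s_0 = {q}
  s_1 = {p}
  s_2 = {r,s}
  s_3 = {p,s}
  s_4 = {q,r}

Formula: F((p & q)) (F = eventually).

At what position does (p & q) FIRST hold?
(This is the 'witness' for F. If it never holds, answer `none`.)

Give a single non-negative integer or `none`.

Answer: none

Derivation:
s_0={q}: (p & q)=False p=False q=True
s_1={p}: (p & q)=False p=True q=False
s_2={r,s}: (p & q)=False p=False q=False
s_3={p,s}: (p & q)=False p=True q=False
s_4={q,r}: (p & q)=False p=False q=True
F((p & q)) does not hold (no witness exists).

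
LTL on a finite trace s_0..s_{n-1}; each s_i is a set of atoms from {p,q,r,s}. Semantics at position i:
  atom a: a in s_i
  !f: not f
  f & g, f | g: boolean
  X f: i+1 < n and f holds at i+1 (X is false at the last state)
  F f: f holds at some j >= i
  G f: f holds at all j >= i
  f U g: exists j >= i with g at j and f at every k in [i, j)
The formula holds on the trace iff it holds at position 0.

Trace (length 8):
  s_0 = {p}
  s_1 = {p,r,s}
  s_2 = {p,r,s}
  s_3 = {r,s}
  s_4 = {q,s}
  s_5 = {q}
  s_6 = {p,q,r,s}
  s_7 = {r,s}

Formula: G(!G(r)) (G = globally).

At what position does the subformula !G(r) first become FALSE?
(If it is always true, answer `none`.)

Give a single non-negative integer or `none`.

s_0={p}: !G(r)=True G(r)=False r=False
s_1={p,r,s}: !G(r)=True G(r)=False r=True
s_2={p,r,s}: !G(r)=True G(r)=False r=True
s_3={r,s}: !G(r)=True G(r)=False r=True
s_4={q,s}: !G(r)=True G(r)=False r=False
s_5={q}: !G(r)=True G(r)=False r=False
s_6={p,q,r,s}: !G(r)=False G(r)=True r=True
s_7={r,s}: !G(r)=False G(r)=True r=True
G(!G(r)) holds globally = False
First violation at position 6.

Answer: 6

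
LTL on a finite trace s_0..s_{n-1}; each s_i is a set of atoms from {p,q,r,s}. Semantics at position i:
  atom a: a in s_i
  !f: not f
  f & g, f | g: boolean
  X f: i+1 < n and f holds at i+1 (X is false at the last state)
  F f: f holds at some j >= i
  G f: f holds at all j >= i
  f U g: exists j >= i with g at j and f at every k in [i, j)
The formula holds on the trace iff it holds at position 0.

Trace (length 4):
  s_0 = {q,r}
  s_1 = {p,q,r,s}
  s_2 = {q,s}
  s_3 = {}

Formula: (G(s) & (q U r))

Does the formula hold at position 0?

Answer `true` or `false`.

s_0={q,r}: (G(s) & (q U r))=False G(s)=False s=False (q U r)=True q=True r=True
s_1={p,q,r,s}: (G(s) & (q U r))=False G(s)=False s=True (q U r)=True q=True r=True
s_2={q,s}: (G(s) & (q U r))=False G(s)=False s=True (q U r)=False q=True r=False
s_3={}: (G(s) & (q U r))=False G(s)=False s=False (q U r)=False q=False r=False

Answer: false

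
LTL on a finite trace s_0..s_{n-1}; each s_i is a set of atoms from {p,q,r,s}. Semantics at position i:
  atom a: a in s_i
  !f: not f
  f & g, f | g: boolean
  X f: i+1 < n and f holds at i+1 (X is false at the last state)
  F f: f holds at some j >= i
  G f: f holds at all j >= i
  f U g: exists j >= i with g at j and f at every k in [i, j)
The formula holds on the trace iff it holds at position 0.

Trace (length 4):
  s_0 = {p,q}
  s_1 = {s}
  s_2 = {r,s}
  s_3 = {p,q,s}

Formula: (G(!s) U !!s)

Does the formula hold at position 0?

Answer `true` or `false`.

s_0={p,q}: (G(!s) U !!s)=False G(!s)=False !s=True s=False !!s=False
s_1={s}: (G(!s) U !!s)=True G(!s)=False !s=False s=True !!s=True
s_2={r,s}: (G(!s) U !!s)=True G(!s)=False !s=False s=True !!s=True
s_3={p,q,s}: (G(!s) U !!s)=True G(!s)=False !s=False s=True !!s=True

Answer: false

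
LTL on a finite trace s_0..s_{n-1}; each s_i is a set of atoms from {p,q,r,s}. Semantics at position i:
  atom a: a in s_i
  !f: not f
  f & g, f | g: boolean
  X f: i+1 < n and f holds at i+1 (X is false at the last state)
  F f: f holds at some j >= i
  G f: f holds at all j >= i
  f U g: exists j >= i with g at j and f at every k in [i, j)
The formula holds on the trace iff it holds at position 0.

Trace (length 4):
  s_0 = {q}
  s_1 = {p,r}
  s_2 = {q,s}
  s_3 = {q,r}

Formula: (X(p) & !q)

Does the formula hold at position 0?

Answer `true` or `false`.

Answer: false

Derivation:
s_0={q}: (X(p) & !q)=False X(p)=True p=False !q=False q=True
s_1={p,r}: (X(p) & !q)=False X(p)=False p=True !q=True q=False
s_2={q,s}: (X(p) & !q)=False X(p)=False p=False !q=False q=True
s_3={q,r}: (X(p) & !q)=False X(p)=False p=False !q=False q=True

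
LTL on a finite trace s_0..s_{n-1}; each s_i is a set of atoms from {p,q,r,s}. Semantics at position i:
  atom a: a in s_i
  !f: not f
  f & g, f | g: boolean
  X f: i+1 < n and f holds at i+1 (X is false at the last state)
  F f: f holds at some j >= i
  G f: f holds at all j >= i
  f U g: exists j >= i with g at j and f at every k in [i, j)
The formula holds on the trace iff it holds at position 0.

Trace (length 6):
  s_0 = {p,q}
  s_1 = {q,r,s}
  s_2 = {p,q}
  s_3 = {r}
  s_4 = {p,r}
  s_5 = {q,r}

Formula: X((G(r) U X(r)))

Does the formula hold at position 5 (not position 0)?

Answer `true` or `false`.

s_0={p,q}: X((G(r) U X(r)))=False (G(r) U X(r))=True G(r)=False r=False X(r)=True
s_1={q,r,s}: X((G(r) U X(r)))=True (G(r) U X(r))=False G(r)=False r=True X(r)=False
s_2={p,q}: X((G(r) U X(r)))=True (G(r) U X(r))=True G(r)=False r=False X(r)=True
s_3={r}: X((G(r) U X(r)))=True (G(r) U X(r))=True G(r)=True r=True X(r)=True
s_4={p,r}: X((G(r) U X(r)))=False (G(r) U X(r))=True G(r)=True r=True X(r)=True
s_5={q,r}: X((G(r) U X(r)))=False (G(r) U X(r))=False G(r)=True r=True X(r)=False
Evaluating at position 5: result = False

Answer: false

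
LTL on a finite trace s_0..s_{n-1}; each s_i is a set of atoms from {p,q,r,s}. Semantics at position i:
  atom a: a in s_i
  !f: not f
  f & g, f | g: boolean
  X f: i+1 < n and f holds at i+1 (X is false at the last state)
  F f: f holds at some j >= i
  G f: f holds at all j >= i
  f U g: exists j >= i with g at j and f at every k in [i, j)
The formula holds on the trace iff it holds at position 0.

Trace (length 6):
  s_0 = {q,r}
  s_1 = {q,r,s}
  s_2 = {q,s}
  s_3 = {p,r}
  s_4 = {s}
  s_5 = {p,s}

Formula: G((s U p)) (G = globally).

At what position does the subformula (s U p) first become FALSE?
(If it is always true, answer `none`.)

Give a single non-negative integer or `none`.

Answer: 0

Derivation:
s_0={q,r}: (s U p)=False s=False p=False
s_1={q,r,s}: (s U p)=True s=True p=False
s_2={q,s}: (s U p)=True s=True p=False
s_3={p,r}: (s U p)=True s=False p=True
s_4={s}: (s U p)=True s=True p=False
s_5={p,s}: (s U p)=True s=True p=True
G((s U p)) holds globally = False
First violation at position 0.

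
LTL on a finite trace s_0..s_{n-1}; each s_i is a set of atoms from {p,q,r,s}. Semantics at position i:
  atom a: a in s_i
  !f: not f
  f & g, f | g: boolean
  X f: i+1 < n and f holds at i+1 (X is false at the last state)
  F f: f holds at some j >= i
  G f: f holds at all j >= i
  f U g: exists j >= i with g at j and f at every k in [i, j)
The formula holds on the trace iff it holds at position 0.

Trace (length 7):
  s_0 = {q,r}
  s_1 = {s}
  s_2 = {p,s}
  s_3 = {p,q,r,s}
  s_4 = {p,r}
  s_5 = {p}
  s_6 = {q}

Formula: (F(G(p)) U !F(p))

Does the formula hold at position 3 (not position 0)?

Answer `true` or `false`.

s_0={q,r}: (F(G(p)) U !F(p))=False F(G(p))=False G(p)=False p=False !F(p)=False F(p)=True
s_1={s}: (F(G(p)) U !F(p))=False F(G(p))=False G(p)=False p=False !F(p)=False F(p)=True
s_2={p,s}: (F(G(p)) U !F(p))=False F(G(p))=False G(p)=False p=True !F(p)=False F(p)=True
s_3={p,q,r,s}: (F(G(p)) U !F(p))=False F(G(p))=False G(p)=False p=True !F(p)=False F(p)=True
s_4={p,r}: (F(G(p)) U !F(p))=False F(G(p))=False G(p)=False p=True !F(p)=False F(p)=True
s_5={p}: (F(G(p)) U !F(p))=False F(G(p))=False G(p)=False p=True !F(p)=False F(p)=True
s_6={q}: (F(G(p)) U !F(p))=True F(G(p))=False G(p)=False p=False !F(p)=True F(p)=False
Evaluating at position 3: result = False

Answer: false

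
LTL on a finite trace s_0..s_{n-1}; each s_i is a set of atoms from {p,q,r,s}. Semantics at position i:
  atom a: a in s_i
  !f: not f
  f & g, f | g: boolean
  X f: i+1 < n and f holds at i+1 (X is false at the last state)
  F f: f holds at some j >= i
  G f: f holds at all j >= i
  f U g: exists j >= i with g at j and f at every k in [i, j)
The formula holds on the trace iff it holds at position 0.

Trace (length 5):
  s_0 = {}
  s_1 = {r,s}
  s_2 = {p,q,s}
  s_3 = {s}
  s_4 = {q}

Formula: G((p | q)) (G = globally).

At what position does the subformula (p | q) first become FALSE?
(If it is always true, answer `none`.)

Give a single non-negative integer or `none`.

s_0={}: (p | q)=False p=False q=False
s_1={r,s}: (p | q)=False p=False q=False
s_2={p,q,s}: (p | q)=True p=True q=True
s_3={s}: (p | q)=False p=False q=False
s_4={q}: (p | q)=True p=False q=True
G((p | q)) holds globally = False
First violation at position 0.

Answer: 0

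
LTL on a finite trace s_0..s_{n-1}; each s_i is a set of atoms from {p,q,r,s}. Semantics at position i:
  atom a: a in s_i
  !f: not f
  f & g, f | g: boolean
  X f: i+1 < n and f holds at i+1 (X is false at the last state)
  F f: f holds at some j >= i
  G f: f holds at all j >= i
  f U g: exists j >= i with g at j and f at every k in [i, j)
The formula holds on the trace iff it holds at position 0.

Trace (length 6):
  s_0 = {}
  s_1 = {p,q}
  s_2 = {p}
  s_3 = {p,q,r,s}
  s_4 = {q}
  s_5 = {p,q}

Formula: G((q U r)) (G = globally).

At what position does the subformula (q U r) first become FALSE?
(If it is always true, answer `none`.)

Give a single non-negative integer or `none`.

s_0={}: (q U r)=False q=False r=False
s_1={p,q}: (q U r)=False q=True r=False
s_2={p}: (q U r)=False q=False r=False
s_3={p,q,r,s}: (q U r)=True q=True r=True
s_4={q}: (q U r)=False q=True r=False
s_5={p,q}: (q U r)=False q=True r=False
G((q U r)) holds globally = False
First violation at position 0.

Answer: 0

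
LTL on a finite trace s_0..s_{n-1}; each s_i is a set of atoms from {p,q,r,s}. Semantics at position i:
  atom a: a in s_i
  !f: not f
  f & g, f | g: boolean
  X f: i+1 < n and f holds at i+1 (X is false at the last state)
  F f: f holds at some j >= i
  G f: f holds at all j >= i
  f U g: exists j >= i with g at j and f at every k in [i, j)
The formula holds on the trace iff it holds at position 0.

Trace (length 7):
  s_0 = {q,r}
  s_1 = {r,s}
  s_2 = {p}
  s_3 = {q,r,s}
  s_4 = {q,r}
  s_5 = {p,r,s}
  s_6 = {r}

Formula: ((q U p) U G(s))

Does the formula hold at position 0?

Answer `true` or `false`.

s_0={q,r}: ((q U p) U G(s))=False (q U p)=False q=True p=False G(s)=False s=False
s_1={r,s}: ((q U p) U G(s))=False (q U p)=False q=False p=False G(s)=False s=True
s_2={p}: ((q U p) U G(s))=False (q U p)=True q=False p=True G(s)=False s=False
s_3={q,r,s}: ((q U p) U G(s))=False (q U p)=True q=True p=False G(s)=False s=True
s_4={q,r}: ((q U p) U G(s))=False (q U p)=True q=True p=False G(s)=False s=False
s_5={p,r,s}: ((q U p) U G(s))=False (q U p)=True q=False p=True G(s)=False s=True
s_6={r}: ((q U p) U G(s))=False (q U p)=False q=False p=False G(s)=False s=False

Answer: false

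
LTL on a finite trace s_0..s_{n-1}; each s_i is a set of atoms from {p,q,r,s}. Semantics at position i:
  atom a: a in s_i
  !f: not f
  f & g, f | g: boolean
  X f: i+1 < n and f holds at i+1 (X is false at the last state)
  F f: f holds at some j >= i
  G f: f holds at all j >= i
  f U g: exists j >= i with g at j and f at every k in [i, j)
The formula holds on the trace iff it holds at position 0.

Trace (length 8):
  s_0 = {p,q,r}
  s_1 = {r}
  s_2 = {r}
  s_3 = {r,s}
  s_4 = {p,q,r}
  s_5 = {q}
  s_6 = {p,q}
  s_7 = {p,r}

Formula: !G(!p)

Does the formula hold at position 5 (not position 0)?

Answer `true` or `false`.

s_0={p,q,r}: !G(!p)=True G(!p)=False !p=False p=True
s_1={r}: !G(!p)=True G(!p)=False !p=True p=False
s_2={r}: !G(!p)=True G(!p)=False !p=True p=False
s_3={r,s}: !G(!p)=True G(!p)=False !p=True p=False
s_4={p,q,r}: !G(!p)=True G(!p)=False !p=False p=True
s_5={q}: !G(!p)=True G(!p)=False !p=True p=False
s_6={p,q}: !G(!p)=True G(!p)=False !p=False p=True
s_7={p,r}: !G(!p)=True G(!p)=False !p=False p=True
Evaluating at position 5: result = True

Answer: true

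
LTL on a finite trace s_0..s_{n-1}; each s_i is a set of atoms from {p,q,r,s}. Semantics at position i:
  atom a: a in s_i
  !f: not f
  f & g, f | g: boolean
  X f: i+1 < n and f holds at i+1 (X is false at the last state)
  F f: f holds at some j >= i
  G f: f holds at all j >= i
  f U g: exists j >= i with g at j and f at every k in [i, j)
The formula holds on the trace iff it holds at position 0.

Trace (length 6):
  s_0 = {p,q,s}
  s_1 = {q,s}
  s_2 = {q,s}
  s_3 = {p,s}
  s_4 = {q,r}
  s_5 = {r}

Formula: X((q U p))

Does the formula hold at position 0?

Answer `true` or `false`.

s_0={p,q,s}: X((q U p))=True (q U p)=True q=True p=True
s_1={q,s}: X((q U p))=True (q U p)=True q=True p=False
s_2={q,s}: X((q U p))=True (q U p)=True q=True p=False
s_3={p,s}: X((q U p))=False (q U p)=True q=False p=True
s_4={q,r}: X((q U p))=False (q U p)=False q=True p=False
s_5={r}: X((q U p))=False (q U p)=False q=False p=False

Answer: true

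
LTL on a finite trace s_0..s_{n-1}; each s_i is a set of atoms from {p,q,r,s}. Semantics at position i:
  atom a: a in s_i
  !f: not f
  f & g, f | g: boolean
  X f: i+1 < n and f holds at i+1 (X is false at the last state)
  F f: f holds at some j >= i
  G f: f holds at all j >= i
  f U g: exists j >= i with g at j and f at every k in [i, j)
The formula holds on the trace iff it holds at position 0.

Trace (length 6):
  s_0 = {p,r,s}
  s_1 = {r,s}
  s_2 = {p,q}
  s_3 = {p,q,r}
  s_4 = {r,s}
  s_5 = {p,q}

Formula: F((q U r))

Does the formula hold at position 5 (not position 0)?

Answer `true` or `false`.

s_0={p,r,s}: F((q U r))=True (q U r)=True q=False r=True
s_1={r,s}: F((q U r))=True (q U r)=True q=False r=True
s_2={p,q}: F((q U r))=True (q U r)=True q=True r=False
s_3={p,q,r}: F((q U r))=True (q U r)=True q=True r=True
s_4={r,s}: F((q U r))=True (q U r)=True q=False r=True
s_5={p,q}: F((q U r))=False (q U r)=False q=True r=False
Evaluating at position 5: result = False

Answer: false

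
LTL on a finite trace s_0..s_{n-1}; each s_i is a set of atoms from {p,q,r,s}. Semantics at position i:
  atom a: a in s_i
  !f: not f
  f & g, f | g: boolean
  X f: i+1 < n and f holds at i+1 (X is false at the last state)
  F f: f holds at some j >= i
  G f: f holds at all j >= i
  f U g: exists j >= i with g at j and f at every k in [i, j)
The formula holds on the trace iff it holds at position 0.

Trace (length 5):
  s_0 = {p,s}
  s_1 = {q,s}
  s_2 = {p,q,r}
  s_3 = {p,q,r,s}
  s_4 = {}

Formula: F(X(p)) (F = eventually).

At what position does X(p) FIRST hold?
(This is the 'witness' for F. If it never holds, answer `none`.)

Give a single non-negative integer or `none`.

Answer: 1

Derivation:
s_0={p,s}: X(p)=False p=True
s_1={q,s}: X(p)=True p=False
s_2={p,q,r}: X(p)=True p=True
s_3={p,q,r,s}: X(p)=False p=True
s_4={}: X(p)=False p=False
F(X(p)) holds; first witness at position 1.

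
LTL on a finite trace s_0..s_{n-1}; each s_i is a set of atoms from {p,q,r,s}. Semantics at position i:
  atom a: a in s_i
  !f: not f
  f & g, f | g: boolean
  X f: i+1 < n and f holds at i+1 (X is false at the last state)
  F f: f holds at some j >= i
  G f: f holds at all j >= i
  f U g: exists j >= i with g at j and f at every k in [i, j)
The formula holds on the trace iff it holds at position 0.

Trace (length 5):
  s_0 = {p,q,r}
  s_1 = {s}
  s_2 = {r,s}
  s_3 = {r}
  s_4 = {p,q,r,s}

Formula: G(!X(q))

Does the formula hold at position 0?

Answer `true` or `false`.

Answer: false

Derivation:
s_0={p,q,r}: G(!X(q))=False !X(q)=True X(q)=False q=True
s_1={s}: G(!X(q))=False !X(q)=True X(q)=False q=False
s_2={r,s}: G(!X(q))=False !X(q)=True X(q)=False q=False
s_3={r}: G(!X(q))=False !X(q)=False X(q)=True q=False
s_4={p,q,r,s}: G(!X(q))=True !X(q)=True X(q)=False q=True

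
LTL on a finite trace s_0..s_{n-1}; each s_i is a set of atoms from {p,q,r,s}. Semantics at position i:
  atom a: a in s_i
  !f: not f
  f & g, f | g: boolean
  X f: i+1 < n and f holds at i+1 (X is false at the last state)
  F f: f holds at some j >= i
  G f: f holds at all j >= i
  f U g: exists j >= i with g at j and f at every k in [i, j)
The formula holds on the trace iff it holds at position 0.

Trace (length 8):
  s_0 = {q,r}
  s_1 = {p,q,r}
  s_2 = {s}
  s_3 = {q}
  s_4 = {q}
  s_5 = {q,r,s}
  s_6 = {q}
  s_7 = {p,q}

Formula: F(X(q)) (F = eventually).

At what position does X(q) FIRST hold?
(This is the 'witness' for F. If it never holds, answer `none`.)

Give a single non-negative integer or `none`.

Answer: 0

Derivation:
s_0={q,r}: X(q)=True q=True
s_1={p,q,r}: X(q)=False q=True
s_2={s}: X(q)=True q=False
s_3={q}: X(q)=True q=True
s_4={q}: X(q)=True q=True
s_5={q,r,s}: X(q)=True q=True
s_6={q}: X(q)=True q=True
s_7={p,q}: X(q)=False q=True
F(X(q)) holds; first witness at position 0.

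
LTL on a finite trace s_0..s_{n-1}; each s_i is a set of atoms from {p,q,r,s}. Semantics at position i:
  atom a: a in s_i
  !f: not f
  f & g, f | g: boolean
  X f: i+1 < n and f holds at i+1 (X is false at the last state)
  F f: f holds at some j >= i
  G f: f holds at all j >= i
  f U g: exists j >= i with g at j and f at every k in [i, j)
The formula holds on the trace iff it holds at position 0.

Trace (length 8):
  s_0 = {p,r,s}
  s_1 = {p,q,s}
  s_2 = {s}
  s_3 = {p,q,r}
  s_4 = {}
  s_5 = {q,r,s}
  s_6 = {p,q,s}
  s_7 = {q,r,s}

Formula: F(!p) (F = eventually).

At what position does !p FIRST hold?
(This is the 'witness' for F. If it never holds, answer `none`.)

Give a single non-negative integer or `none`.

Answer: 2

Derivation:
s_0={p,r,s}: !p=False p=True
s_1={p,q,s}: !p=False p=True
s_2={s}: !p=True p=False
s_3={p,q,r}: !p=False p=True
s_4={}: !p=True p=False
s_5={q,r,s}: !p=True p=False
s_6={p,q,s}: !p=False p=True
s_7={q,r,s}: !p=True p=False
F(!p) holds; first witness at position 2.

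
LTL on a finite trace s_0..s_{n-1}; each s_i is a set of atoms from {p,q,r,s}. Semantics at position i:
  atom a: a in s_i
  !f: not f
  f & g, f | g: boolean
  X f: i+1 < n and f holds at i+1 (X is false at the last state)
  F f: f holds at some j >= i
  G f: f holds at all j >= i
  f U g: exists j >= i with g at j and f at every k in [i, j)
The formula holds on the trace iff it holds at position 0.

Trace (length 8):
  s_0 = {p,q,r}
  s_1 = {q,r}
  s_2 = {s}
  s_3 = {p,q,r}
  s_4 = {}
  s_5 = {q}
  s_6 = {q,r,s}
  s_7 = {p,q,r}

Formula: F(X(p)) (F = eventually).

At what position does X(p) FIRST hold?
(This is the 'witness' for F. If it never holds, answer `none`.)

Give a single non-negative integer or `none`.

s_0={p,q,r}: X(p)=False p=True
s_1={q,r}: X(p)=False p=False
s_2={s}: X(p)=True p=False
s_3={p,q,r}: X(p)=False p=True
s_4={}: X(p)=False p=False
s_5={q}: X(p)=False p=False
s_6={q,r,s}: X(p)=True p=False
s_7={p,q,r}: X(p)=False p=True
F(X(p)) holds; first witness at position 2.

Answer: 2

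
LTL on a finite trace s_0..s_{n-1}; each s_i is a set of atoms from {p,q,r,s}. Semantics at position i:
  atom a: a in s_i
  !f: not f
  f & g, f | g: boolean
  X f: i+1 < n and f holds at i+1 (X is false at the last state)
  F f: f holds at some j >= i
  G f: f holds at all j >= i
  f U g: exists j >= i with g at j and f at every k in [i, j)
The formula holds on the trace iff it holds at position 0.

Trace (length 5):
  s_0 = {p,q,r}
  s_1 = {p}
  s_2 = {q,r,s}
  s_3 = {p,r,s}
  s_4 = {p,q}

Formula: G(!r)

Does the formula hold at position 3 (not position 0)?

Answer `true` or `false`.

s_0={p,q,r}: G(!r)=False !r=False r=True
s_1={p}: G(!r)=False !r=True r=False
s_2={q,r,s}: G(!r)=False !r=False r=True
s_3={p,r,s}: G(!r)=False !r=False r=True
s_4={p,q}: G(!r)=True !r=True r=False
Evaluating at position 3: result = False

Answer: false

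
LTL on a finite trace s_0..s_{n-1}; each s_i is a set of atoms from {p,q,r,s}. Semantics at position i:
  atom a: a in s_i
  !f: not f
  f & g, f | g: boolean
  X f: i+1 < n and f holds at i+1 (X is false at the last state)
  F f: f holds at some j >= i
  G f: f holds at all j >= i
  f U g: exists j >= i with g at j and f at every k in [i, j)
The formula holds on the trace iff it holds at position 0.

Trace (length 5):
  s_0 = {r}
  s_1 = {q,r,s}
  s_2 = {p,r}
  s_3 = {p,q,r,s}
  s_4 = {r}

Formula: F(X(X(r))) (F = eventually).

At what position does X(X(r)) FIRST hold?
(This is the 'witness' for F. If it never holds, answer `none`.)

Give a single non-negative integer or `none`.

Answer: 0

Derivation:
s_0={r}: X(X(r))=True X(r)=True r=True
s_1={q,r,s}: X(X(r))=True X(r)=True r=True
s_2={p,r}: X(X(r))=True X(r)=True r=True
s_3={p,q,r,s}: X(X(r))=False X(r)=True r=True
s_4={r}: X(X(r))=False X(r)=False r=True
F(X(X(r))) holds; first witness at position 0.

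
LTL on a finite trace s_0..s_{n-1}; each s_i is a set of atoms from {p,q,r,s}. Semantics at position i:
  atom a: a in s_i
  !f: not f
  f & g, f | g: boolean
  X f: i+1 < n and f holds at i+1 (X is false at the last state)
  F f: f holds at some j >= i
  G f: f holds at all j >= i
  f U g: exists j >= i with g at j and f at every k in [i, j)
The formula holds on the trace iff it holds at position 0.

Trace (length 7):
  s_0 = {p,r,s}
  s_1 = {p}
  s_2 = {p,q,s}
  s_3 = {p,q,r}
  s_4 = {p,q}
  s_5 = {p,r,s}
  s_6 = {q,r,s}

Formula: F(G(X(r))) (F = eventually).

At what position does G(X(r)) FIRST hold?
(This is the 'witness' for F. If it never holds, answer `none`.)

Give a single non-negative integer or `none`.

Answer: none

Derivation:
s_0={p,r,s}: G(X(r))=False X(r)=False r=True
s_1={p}: G(X(r))=False X(r)=False r=False
s_2={p,q,s}: G(X(r))=False X(r)=True r=False
s_3={p,q,r}: G(X(r))=False X(r)=False r=True
s_4={p,q}: G(X(r))=False X(r)=True r=False
s_5={p,r,s}: G(X(r))=False X(r)=True r=True
s_6={q,r,s}: G(X(r))=False X(r)=False r=True
F(G(X(r))) does not hold (no witness exists).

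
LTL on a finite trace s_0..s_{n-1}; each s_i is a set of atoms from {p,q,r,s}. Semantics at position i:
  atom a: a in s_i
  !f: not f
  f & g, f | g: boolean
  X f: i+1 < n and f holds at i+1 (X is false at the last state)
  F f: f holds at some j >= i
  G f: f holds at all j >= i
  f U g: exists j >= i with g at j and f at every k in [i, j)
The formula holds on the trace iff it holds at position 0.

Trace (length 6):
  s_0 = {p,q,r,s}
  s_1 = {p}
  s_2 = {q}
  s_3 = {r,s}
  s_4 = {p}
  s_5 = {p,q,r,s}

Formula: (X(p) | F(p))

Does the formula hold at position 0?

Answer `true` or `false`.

s_0={p,q,r,s}: (X(p) | F(p))=True X(p)=True p=True F(p)=True
s_1={p}: (X(p) | F(p))=True X(p)=False p=True F(p)=True
s_2={q}: (X(p) | F(p))=True X(p)=False p=False F(p)=True
s_3={r,s}: (X(p) | F(p))=True X(p)=True p=False F(p)=True
s_4={p}: (X(p) | F(p))=True X(p)=True p=True F(p)=True
s_5={p,q,r,s}: (X(p) | F(p))=True X(p)=False p=True F(p)=True

Answer: true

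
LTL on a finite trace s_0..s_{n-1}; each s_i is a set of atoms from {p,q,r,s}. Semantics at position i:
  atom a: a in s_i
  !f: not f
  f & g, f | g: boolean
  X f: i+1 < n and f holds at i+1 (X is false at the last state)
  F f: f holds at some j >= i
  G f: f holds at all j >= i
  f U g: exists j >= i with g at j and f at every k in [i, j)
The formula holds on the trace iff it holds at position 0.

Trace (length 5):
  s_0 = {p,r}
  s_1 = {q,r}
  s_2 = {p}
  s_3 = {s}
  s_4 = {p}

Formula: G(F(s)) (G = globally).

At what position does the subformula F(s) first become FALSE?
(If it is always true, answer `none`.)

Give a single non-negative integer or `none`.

s_0={p,r}: F(s)=True s=False
s_1={q,r}: F(s)=True s=False
s_2={p}: F(s)=True s=False
s_3={s}: F(s)=True s=True
s_4={p}: F(s)=False s=False
G(F(s)) holds globally = False
First violation at position 4.

Answer: 4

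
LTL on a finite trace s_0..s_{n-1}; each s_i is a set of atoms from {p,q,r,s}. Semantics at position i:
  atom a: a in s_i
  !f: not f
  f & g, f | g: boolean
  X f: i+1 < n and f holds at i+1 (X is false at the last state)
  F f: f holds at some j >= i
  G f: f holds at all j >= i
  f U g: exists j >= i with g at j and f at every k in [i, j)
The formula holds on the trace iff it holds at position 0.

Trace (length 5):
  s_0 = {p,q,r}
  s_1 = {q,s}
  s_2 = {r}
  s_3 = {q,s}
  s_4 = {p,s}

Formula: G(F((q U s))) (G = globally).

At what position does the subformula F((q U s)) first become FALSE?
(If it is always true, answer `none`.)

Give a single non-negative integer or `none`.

s_0={p,q,r}: F((q U s))=True (q U s)=True q=True s=False
s_1={q,s}: F((q U s))=True (q U s)=True q=True s=True
s_2={r}: F((q U s))=True (q U s)=False q=False s=False
s_3={q,s}: F((q U s))=True (q U s)=True q=True s=True
s_4={p,s}: F((q U s))=True (q U s)=True q=False s=True
G(F((q U s))) holds globally = True
No violation — formula holds at every position.

Answer: none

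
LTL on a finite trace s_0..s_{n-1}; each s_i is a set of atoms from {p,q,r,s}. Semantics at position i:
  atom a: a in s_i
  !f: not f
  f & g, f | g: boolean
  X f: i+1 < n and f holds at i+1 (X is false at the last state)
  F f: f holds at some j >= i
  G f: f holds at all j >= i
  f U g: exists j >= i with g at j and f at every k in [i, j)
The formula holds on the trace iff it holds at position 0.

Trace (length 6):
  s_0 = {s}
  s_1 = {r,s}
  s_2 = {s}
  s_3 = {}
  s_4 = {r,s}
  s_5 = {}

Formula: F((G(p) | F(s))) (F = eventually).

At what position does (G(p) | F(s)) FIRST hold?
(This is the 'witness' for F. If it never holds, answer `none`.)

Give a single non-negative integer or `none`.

Answer: 0

Derivation:
s_0={s}: (G(p) | F(s))=True G(p)=False p=False F(s)=True s=True
s_1={r,s}: (G(p) | F(s))=True G(p)=False p=False F(s)=True s=True
s_2={s}: (G(p) | F(s))=True G(p)=False p=False F(s)=True s=True
s_3={}: (G(p) | F(s))=True G(p)=False p=False F(s)=True s=False
s_4={r,s}: (G(p) | F(s))=True G(p)=False p=False F(s)=True s=True
s_5={}: (G(p) | F(s))=False G(p)=False p=False F(s)=False s=False
F((G(p) | F(s))) holds; first witness at position 0.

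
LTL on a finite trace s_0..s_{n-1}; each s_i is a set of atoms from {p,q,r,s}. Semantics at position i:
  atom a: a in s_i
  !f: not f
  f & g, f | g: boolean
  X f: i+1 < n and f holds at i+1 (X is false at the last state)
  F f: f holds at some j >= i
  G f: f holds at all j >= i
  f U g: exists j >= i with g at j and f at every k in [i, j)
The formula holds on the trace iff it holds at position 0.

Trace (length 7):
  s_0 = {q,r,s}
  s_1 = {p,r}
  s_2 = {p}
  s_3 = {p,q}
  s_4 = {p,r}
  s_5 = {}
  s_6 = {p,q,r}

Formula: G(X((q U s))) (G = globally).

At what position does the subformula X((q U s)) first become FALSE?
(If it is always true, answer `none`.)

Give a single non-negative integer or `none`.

Answer: 0

Derivation:
s_0={q,r,s}: X((q U s))=False (q U s)=True q=True s=True
s_1={p,r}: X((q U s))=False (q U s)=False q=False s=False
s_2={p}: X((q U s))=False (q U s)=False q=False s=False
s_3={p,q}: X((q U s))=False (q U s)=False q=True s=False
s_4={p,r}: X((q U s))=False (q U s)=False q=False s=False
s_5={}: X((q U s))=False (q U s)=False q=False s=False
s_6={p,q,r}: X((q U s))=False (q U s)=False q=True s=False
G(X((q U s))) holds globally = False
First violation at position 0.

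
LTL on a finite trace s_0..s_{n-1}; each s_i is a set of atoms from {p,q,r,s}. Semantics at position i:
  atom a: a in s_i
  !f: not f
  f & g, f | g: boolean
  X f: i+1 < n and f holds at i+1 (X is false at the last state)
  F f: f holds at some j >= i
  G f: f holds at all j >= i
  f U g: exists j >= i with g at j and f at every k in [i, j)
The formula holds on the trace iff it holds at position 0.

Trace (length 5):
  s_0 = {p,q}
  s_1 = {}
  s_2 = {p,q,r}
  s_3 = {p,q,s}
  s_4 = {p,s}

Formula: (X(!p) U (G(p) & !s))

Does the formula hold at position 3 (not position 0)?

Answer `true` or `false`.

s_0={p,q}: (X(!p) U (G(p) & !s))=False X(!p)=True !p=False p=True (G(p) & !s)=False G(p)=False !s=True s=False
s_1={}: (X(!p) U (G(p) & !s))=False X(!p)=False !p=True p=False (G(p) & !s)=False G(p)=False !s=True s=False
s_2={p,q,r}: (X(!p) U (G(p) & !s))=True X(!p)=False !p=False p=True (G(p) & !s)=True G(p)=True !s=True s=False
s_3={p,q,s}: (X(!p) U (G(p) & !s))=False X(!p)=False !p=False p=True (G(p) & !s)=False G(p)=True !s=False s=True
s_4={p,s}: (X(!p) U (G(p) & !s))=False X(!p)=False !p=False p=True (G(p) & !s)=False G(p)=True !s=False s=True
Evaluating at position 3: result = False

Answer: false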